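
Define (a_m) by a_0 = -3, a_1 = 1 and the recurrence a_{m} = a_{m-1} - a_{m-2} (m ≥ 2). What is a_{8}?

4

The ordinary generating function has denominator 1 - t + t^2.
Iterating the recurrence: a_0,…,a_{8} = -3, 1, 4, 3, -1, -4, -3, 1, 4.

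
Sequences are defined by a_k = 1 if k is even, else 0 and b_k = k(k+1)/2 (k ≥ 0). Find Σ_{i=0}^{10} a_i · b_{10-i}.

This is [x^10] in the product of the two ordinary generating functions.
Σ = 1·55 + 0·45 + 1·36 + 0·28 + 1·21 + 0·15 + 1·10 + 0·6 + 1·3 + 0·1 + 1·0 = 125.

125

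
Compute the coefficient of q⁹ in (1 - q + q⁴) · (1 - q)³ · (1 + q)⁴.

3

(1 - q + q⁴) has coefficients 1,-1,0,0,1 for degrees 0…4.
(1 - q)³ has coefficients 1,-3,3,-1,0,0,0,0,0,0 for degrees 0…9.
Finally multiplying by (1 + q)⁴, the product of all factors after the first has coefficients 1,1,-3,-3,3,3,-1,-1,0,0 for degrees 0…9.
[q⁹] = 1·0 − 1·0 + 1·3 = 3.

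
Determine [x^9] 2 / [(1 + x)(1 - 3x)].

29524

Partial fractions give a closed form: a_n = (1/2)·(-1)^n + (3/2)·3^n.
At n = 9: a_9 = 29524.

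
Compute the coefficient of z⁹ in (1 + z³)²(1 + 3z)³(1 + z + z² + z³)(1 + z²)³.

(1 + z³)² has coefficients 1,0,0,2,0,0,1 for degrees 0…6.
(1 + 3z)³ has coefficients 1,9,27,27,0,0,0,0,0,0 for degrees 0…9.
Multiplying by (1 + z + z² + z³) gives running coefficients 1,10,37,64,63,54,27,0,0,0 for degrees 0…9.
Finally multiplying by (1 + z²)³, the product of all factors after the first has coefficients 1,10,40,94,177,276,328,364,307,226 for degrees 0…9.
[z⁹] = 1·226 + 2·328 + 1·94 = 976.

976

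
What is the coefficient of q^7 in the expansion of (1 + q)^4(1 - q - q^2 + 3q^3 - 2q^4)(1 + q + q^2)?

(1 + q)^4 has coefficients 1,4,6,4,1 for degrees 0…4.
(1 - q - q^2 + 3q^3 - 2q^4) has coefficients 1,-1,-1,3,-2,0,0,0 for degrees 0…7.
Finally multiplying by (1 + q + q^2), the product of all factors after the first has coefficients 1,0,-1,1,0,1,-2,0 for degrees 0…7.
[q^7] = 1·0 + 4·(-2) + 6·1 + 4·0 + 1·1 = -1.

-1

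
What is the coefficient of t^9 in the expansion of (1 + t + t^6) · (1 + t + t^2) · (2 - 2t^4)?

0

(1 + t + t^6) has coefficients 1,1,0,0,0,0,1 for degrees 0…6.
(1 + t + t^2) has coefficients 1,1,1,0,0,0,0,0,0,0 for degrees 0…9.
Finally multiplying by (2 - 2t^4), the product of all factors after the first has coefficients 2,2,2,0,-2,-2,-2,0,0,0 for degrees 0…9.
[t^9] = 1·0 + 1·0 + 1·0 = 0.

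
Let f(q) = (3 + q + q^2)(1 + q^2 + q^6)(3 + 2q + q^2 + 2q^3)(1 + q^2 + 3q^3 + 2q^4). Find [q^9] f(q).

(3 + q + q^2) has coefficients 3,1,1 for degrees 0…2.
(1 + q^2 + q^6) has coefficients 1,0,1,0,0,0,1,0,0,0 for degrees 0…9.
Multiplying by (3 + 2q + q^2 + 2q^3) gives running coefficients 3,2,4,4,1,2,3,2,1,2 for degrees 0…9.
Finally multiplying by (1 + q^2 + 3q^3 + 2q^4), the product of all factors after the first has coefficients 3,2,7,15,17,22,24,15,12,17 for degrees 0…9.
[q^9] = 3·17 + 1·12 + 1·15 = 78.

78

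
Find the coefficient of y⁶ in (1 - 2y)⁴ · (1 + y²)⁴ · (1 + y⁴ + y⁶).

(1 - 2y)⁴ has coefficients 1,-8,24,-32,16 for degrees 0…4.
(1 + y²)⁴ has coefficients 1,0,4,0,6,0,4 for degrees 0…6.
Finally multiplying by (1 + y⁴ + y⁶), the product of all factors after the first has coefficients 1,0,4,0,7,0,9 for degrees 0…6.
[y⁶] = 1·9 − 8·0 + 24·7 − 32·0 + 16·4 = 241.

241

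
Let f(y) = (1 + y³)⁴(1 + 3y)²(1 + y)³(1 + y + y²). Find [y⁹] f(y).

(1 + y³)⁴ has coefficients 1,0,0,4,0,0,6,0,0,4 for degrees 0…9.
(1 + 3y)² has coefficients 1,6,9,0,0,0,0,0,0,0 for degrees 0…9.
Multiplying by (1 + y)³ gives running coefficients 1,9,30,46,33,9,0,0,0,0 for degrees 0…9.
Finally multiplying by (1 + y + y²), the product of all factors after the first has coefficients 1,10,40,85,109,88,42,9,0,0 for degrees 0…9.
[y⁹] = 1·0 + 4·42 + 6·85 + 4·1 = 682.

682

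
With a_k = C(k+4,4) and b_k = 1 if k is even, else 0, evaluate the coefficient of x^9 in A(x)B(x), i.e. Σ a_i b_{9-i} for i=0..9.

1211

The convolution is the x^9 coefficient of A(x)B(x).
Σ = 1·0 + 5·1 + 15·0 + 35·1 + 70·0 + 126·1 + 210·0 + 330·1 + 495·0 + 715·1 = 1211.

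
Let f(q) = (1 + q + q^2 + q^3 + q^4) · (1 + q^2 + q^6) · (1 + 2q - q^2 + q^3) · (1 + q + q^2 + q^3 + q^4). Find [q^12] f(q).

(1 + q + q^2 + q^3 + q^4) has coefficients 1,1,1,1,1 for degrees 0…4.
(1 + q^2 + q^6) has coefficients 1,0,1,0,0,0,1,0,0,0,0,0,0 for degrees 0…12.
Multiplying by (1 + 2q - q^2 + q^3) gives running coefficients 1,2,0,3,-1,1,1,2,-1,1,0,0,0 for degrees 0…12.
Finally multiplying by (1 + q + q^2 + q^3 + q^4), the product of all factors after the first has coefficients 1,3,3,6,5,5,4,6,2,4,3,2,0 for degrees 0…12.
[q^12] = 1·0 + 1·2 + 1·3 + 1·4 + 1·2 = 11.

11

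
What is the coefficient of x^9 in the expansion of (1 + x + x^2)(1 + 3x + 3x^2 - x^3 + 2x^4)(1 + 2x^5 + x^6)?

(1 + x + x^2) has coefficients 1,1,1 for degrees 0…2.
(1 + 3x + 3x^2 - x^3 + 2x^4) has coefficients 1,3,3,-1,2,0,0,0,0,0 for degrees 0…9.
Finally multiplying by (1 + 2x^5 + x^6), the product of all factors after the first has coefficients 1,3,3,-1,2,2,7,9,1,3 for degrees 0…9.
[x^9] = 1·3 + 1·1 + 1·9 = 13.

13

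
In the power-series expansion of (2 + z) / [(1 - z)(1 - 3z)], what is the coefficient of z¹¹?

620013

Partial fractions give a closed form: a_n = (-3/2)·1^n + (7/2)·3^n.
At n = 11: a_11 = 620013.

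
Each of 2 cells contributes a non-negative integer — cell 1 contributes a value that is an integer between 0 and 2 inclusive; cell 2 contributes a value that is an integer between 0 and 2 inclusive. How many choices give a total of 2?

3

The generating function for the choices is (1 + q + q^2)·(1 + q + q^2); the count is [q^2].
(1 + q + q^2) has coefficients 1,1,1 for degrees 0…2.
(1 + q + q^2) has coefficients 1,1,1 for degrees 0…2.
[q^2] = 1·1 + 1·1 + 1·1 = 3.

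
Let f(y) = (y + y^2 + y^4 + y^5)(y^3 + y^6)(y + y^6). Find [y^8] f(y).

2

(y + y^2 + y^4 + y^5) has coefficients 0,1,1,0,1,1 for degrees 0…5.
(y^3 + y^6) has coefficients 0,0,0,1,0,0,1,0,0 for degrees 0…8.
Finally multiplying by (y + y^6), the product of all factors after the first has coefficients 0,0,0,0,1,0,0,1,0 for degrees 0…8.
[y^8] = 1·1 + 1·0 + 1·1 + 1·0 = 2.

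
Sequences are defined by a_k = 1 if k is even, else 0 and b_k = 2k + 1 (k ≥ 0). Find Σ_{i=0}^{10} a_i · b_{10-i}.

66

The convolution is the x^10 coefficient of A(x)B(x).
Σ = 1·21 + 0·19 + 1·17 + 0·15 + 1·13 + 0·11 + 1·9 + 0·7 + 1·5 + 0·3 + 1·1 = 66.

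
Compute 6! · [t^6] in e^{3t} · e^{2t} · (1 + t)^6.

866695

The EGF product rule gives c_6 = Σ_{k_1+k_2+k_3=6} C(6; k_1,k_2,k_3) · ∏ g_i(k_i), where e^{3t} gives (3)^k; e^{2t} gives (2)^k; (1+t)^6 gives the falling factorial (6)_k.
g_1(k) for k = 0…6: 1, 3, 9, 27, 81, 243, 729.
g_2(k) for k = 0…6: 1, 2, 4, 8, 16, 32, 64.
g_3(k) for k = 0…6: 1, 6, 30, 120, 360, 720, 720.
First combine the last two factors: h(k) = Σ_j C(k,j)·g_2(j)·g_3(k−j) for k = 0…6: 1, 8, 58, 380, 2248, 12032, 58576.
c_6 = Σ_k C(6,k)·g_1(k)·h(6−k) = 1·1·58576 + 6·3·12032 + 15·9·2248 + 20·27·380 + 15·81·58 + 6·243·8 + 1·729·1 = 58576 + 216576 + 303480 + 205200 + 70470 + 11664 + 729 = 866695.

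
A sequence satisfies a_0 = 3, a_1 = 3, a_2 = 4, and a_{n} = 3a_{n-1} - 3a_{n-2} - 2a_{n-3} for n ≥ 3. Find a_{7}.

-165

The ordinary generating function has denominator 1 - 3x + 3x^2 + 2x^3.
Iterating the recurrence: a_0,…,a_{7} = 3, 3, 4, -3, -27, -80, -153, -165.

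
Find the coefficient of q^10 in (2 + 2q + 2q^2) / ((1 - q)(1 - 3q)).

The denominator gives the recurrence a_n = 4a_(n−1) − 3a_(n−2) for n ≥ 3; the numerator fixes a_0 = 2, a_1 = 10, a_2 = 36.
Iterating: 2, 10, 36, 114, 348, 1050, 3156, 9474, 28428, 85290, 255876, so a_10 = 255876.

255876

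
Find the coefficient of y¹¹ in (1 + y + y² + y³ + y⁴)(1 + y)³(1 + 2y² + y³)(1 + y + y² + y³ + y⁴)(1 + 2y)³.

2683

(1 + y + y² + y³ + y⁴) has coefficients 1,1,1,1,1 for degrees 0…4.
(1 + y)³ has coefficients 1,3,3,1,0,0,0,0,0,0,0,0 for degrees 0…11.
Multiplying by (1 + 2y² + y³) gives running coefficients 1,3,5,8,9,5,1,0,0,0,0,0 for degrees 0…11.
Multiplying by (1 + y + y² + y³ + y⁴) gives running coefficients 1,4,9,17,26,30,28,23,15,6,1,0 for degrees 0…11.
Finally multiplying by (1 + 2y)³, the product of all factors after the first has coefficients 1,10,45,127,268,462,656,759,729,596,401,198 for degrees 0…11.
[y¹¹] = 1·198 + 1·401 + 1·596 + 1·729 + 1·759 = 2683.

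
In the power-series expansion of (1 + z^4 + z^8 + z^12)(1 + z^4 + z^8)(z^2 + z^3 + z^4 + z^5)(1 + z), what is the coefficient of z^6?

3

(1 + z^4 + z^8 + z^12) has coefficients 1,0,0,0,1,0,0 for degrees 0…6.
(1 + z^4 + z^8) has coefficients 1,0,0,0,1,0,0 for degrees 0…6.
Multiplying by (z^2 + z^3 + z^4 + z^5) gives running coefficients 0,0,1,1,1,1,1 for degrees 0…6.
Finally multiplying by (1 + z), the product of all factors after the first has coefficients 0,0,1,2,2,2,2 for degrees 0…6.
[z^6] = 1·2 + 1·1 = 3.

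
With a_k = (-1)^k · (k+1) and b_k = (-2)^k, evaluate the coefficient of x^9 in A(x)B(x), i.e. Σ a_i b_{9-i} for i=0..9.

-2036

This is [x^9] in the product of the two ordinary generating functions.
Σ = 1·(-512) − 2·256 + 3·(-128) − 4·64 + 5·(-32) − 6·16 + 7·(-8) − 8·4 + 9·(-2) − 10·1 = -2036.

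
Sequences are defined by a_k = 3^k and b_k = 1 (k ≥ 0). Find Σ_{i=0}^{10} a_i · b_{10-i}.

88573

The convolution is the t^10 coefficient of A(t)B(t).
Σ = 1·1 + 3·1 + 9·1 + 27·1 + 81·1 + 243·1 + 729·1 + 2187·1 + 6561·1 + 19683·1 + 59049·1 = 88573.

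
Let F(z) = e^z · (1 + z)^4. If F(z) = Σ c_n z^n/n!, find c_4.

The EGF product rule gives c_4 = Σ_{k_1+k_2=4} C(4; k_1,k_2) · ∏ g_i(k_i), where e^z gives (1)^k; (1+z)^4 gives the falling factorial (4)_k.
g_1(k) for k = 0…4: 1, 1, 1, 1, 1.
g_2(k) for k = 0…4: 1, 4, 12, 24, 24.
c_4 = Σ_k C(4,k)·g_1(k)·g_2(4−k) = 1·1·24 + 4·1·24 + 6·1·12 + 4·1·4 + 1·1·1 = 24 + 96 + 72 + 16 + 1 = 209.

209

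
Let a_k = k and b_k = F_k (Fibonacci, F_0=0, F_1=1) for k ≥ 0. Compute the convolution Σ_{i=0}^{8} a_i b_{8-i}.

79

The convolution is the t^8 coefficient of A(t)B(t).
Σ = 0·21 + 1·13 + 2·8 + 3·5 + 4·3 + 5·2 + 6·1 + 7·1 + 8·0 = 79.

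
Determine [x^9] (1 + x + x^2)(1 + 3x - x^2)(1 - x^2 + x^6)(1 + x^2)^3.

6

(1 + x + x^2) has coefficients 1,1,1 for degrees 0…2.
(1 + 3x - x^2) has coefficients 1,3,-1,0,0,0,0,0,0,0 for degrees 0…9.
Multiplying by (1 - x^2 + x^6) gives running coefficients 1,3,-2,-3,1,0,1,3,-1,0 for degrees 0…9.
Finally multiplying by (1 + x^2)^3, the product of all factors after the first has coefficients 1,3,1,6,-2,0,-1,-3,3,6 for degrees 0…9.
[x^9] = 1·6 + 1·3 + 1·(-3) = 6.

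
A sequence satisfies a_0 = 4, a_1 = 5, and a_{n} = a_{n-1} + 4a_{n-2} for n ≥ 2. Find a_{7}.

1945

The ordinary generating function has denominator 1 - t - 4t^2.
Iterating the recurrence: a_0,…,a_{7} = 4, 5, 21, 41, 125, 289, 789, 1945.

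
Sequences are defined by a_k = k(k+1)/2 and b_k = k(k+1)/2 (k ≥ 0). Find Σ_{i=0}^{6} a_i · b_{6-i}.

126

Write out a_i and b_{6-i} for i = 0,…,6 and sum the products.
Σ = 0·21 + 1·15 + 3·10 + 6·6 + 10·3 + 15·1 + 21·0 = 126.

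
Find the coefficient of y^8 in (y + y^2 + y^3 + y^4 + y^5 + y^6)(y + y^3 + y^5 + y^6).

3

(y + y^2 + y^3 + y^4 + y^5 + y^6) has coefficients 0,1,1,1,1,1,1 for degrees 0…6.
(y + y^3 + y^5 + y^6) has coefficients 0,1,0,1,0,1,1,0,0 for degrees 0…8.
[y^8] = 1·0 + 1·1 + 1·1 + 1·0 + 1·1 + 1·0 = 3.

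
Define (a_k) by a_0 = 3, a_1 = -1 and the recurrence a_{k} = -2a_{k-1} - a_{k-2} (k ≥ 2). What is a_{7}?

11

The ordinary generating function has denominator 1 + 2y + y^2.
Iterating the recurrence: a_0,…,a_{7} = 3, -1, -1, 3, -5, 7, -9, 11.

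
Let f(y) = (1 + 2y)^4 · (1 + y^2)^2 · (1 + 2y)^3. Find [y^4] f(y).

729

(1 + 2y)^4 has coefficients 1,8,24,32,16 for degrees 0…4.
(1 + y^2)^2 has coefficients 1,0,2,0,1 for degrees 0…4.
Finally multiplying by (1 + 2y)^3, the product of all factors after the first has coefficients 1,6,14,20,25 for degrees 0…4.
[y^4] = 1·25 + 8·20 + 24·14 + 32·6 + 16·1 = 729.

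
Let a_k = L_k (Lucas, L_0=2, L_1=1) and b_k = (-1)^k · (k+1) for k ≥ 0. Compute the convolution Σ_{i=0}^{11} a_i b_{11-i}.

44

Write out a_i and b_{11-i} for i = 0,…,11 and sum the products.
Σ = 2·(-12) + 1·11 + 3·(-10) + 4·9 + 7·(-8) + 11·7 + 18·(-6) + 29·5 + 47·(-4) + 76·3 + 123·(-2) + 199·1 = 44.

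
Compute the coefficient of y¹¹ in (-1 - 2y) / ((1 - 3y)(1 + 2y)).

Partial fractions give a closed form: a_n = (-1)·3^n.
At n = 11: a_11 = -177147.

-177147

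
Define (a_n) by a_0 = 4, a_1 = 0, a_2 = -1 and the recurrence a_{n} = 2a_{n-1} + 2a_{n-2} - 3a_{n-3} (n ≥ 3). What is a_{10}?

The ordinary generating function has denominator 1 - 2x - 2x^2 + 3x^3.
Iterating the recurrence: a_0,…,a_{10} = 4, 0, -1, -14, -30, -85, -188, -456, -1033, -2414, -5526.

-5526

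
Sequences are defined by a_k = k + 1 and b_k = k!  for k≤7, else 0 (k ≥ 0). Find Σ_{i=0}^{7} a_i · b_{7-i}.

6993

Write out a_i and b_{7-i} for i = 0,…,7 and sum the products.
Σ = 1·5040 + 2·720 + 3·120 + 4·24 + 5·6 + 6·2 + 7·1 + 8·1 = 6993.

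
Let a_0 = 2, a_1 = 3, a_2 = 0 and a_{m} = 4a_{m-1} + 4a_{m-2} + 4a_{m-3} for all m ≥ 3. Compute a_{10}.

1362880

The ordinary generating function has denominator 1 - 4z - 4z^2 - 4z^3.
Iterating the recurrence: a_0,…,a_{10} = 2, 3, 0, 20, 92, 448, 2240, 11120, 55232, 274368, 1362880.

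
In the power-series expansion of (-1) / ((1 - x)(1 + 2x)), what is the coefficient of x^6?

The denominator gives the recurrence a_n = −a_(n−1) + 2a_(n−2) for n ≥ 2; the numerator fixes a_0 = -1, a_1 = 1.
Iterating: -1, 1, -3, 5, -11, 21, -43, so a_6 = -43.

-43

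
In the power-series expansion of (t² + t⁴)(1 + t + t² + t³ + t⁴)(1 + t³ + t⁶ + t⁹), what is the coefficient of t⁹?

(t² + t⁴) has coefficients 0,0,1,0,1 for degrees 0…4.
(1 + t + t² + t³ + t⁴) has coefficients 1,1,1,1,1,0,0,0,0,0 for degrees 0…9.
Finally multiplying by (1 + t³ + t⁶ + t⁹), the product of all factors after the first has coefficients 1,1,1,2,2,1,2,2,1,2 for degrees 0…9.
[t⁹] = 1·2 + 1·1 = 3.

3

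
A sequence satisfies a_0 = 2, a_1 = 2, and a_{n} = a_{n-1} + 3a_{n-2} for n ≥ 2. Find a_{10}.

5366

The ordinary generating function has denominator 1 - y - 3y^2.
Iterating the recurrence: a_0,…,a_{10} = 2, 2, 8, 14, 38, 80, 194, 434, 1016, 2318, 5366.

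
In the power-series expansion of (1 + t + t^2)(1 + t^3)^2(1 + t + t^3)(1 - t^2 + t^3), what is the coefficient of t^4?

(1 + t + t^2) has coefficients 1,1,1 for degrees 0…2.
(1 + t^3)^2 has coefficients 1,0,0,2,0 for degrees 0…4.
Multiplying by (1 + t + t^3) gives running coefficients 1,1,0,3,2 for degrees 0…4.
Finally multiplying by (1 - t^2 + t^3), the product of all factors after the first has coefficients 1,1,-1,3,3 for degrees 0…4.
[t^4] = 1·3 + 1·3 + 1·(-1) = 5.

5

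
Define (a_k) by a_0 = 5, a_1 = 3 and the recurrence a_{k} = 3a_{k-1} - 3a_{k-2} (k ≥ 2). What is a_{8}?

The ordinary generating function has denominator 1 - 3x + 3x^2.
Iterating the recurrence: a_0,…,a_{8} = 5, 3, -6, -27, -63, -108, -135, -81, 162.

162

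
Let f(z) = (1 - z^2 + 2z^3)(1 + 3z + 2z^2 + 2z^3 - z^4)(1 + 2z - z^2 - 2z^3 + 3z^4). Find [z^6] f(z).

7

(1 - z^2 + 2z^3) has coefficients 1,0,-1,2 for degrees 0…3.
(1 + 3z + 2z^2 + 2z^3 - z^4) has coefficients 1,3,2,2,-1,0,0 for degrees 0…6.
Finally multiplying by (1 + 2z - z^2 - 2z^3 + 3z^4), the product of all factors after the first has coefficients 1,5,7,1,-2,1,3 for degrees 0…6.
[z^6] = 1·3 − 1·(-2) + 2·1 = 7.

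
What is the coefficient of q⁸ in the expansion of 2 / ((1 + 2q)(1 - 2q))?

Partial fractions give a closed form: a_n = (1)·(-2)^n + (1)·2^n.
At n = 8: a_8 = 512.

512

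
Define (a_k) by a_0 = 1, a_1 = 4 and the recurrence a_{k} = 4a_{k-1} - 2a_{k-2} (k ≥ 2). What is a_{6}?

1912

The ordinary generating function has denominator 1 - 4z + 2z^2.
Iterating the recurrence: a_0,…,a_{6} = 1, 4, 14, 48, 164, 560, 1912.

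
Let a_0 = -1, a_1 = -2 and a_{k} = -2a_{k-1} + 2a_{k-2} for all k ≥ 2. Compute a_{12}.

63296

The ordinary generating function has denominator 1 + 2y - 2y^2.
Iterating the recurrence: a_0,…,a_{12} = -1, -2, 2, -8, 20, -56, 152, -416, 1136, -3104, 8480, -23168, 63296.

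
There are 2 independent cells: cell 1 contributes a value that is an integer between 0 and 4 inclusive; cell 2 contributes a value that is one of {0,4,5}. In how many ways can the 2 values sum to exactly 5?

2

The generating function for the choices is (1 + t + t^2 + t^3 + t^4)·(1 + t^4 + t^5); the count is [t^5].
(1 + t + t^2 + t^3 + t^4) has coefficients 1,1,1,1,1 for degrees 0…4.
(1 + t^4 + t^5) has coefficients 1,0,0,0,1,1 for degrees 0…5.
[t^5] = 1·1 + 1·1 + 1·0 + 1·0 + 1·0 = 2.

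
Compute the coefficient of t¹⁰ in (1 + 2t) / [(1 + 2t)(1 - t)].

Partial fractions give a closed form: a_n = (1)·1^n.
At n = 10: a_10 = 1.

1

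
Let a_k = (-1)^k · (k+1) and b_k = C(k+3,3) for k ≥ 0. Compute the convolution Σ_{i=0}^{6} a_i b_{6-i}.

30

Write out a_i and b_{6-i} for i = 0,…,6 and sum the products.
Σ = 1·84 − 2·56 + 3·35 − 4·20 + 5·10 − 6·4 + 7·1 = 30.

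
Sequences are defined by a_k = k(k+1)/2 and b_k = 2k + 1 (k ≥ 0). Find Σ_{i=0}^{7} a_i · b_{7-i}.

336

Write out a_i and b_{7-i} for i = 0,…,7 and sum the products.
Σ = 0·15 + 1·13 + 3·11 + 6·9 + 10·7 + 15·5 + 21·3 + 28·1 = 336.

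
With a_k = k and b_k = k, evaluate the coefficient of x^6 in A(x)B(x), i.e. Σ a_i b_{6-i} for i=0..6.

Write out a_i and b_{6-i} for i = 0,…,6 and sum the products.
Σ = 0·6 + 1·5 + 2·4 + 3·3 + 4·2 + 5·1 + 6·0 = 35.

35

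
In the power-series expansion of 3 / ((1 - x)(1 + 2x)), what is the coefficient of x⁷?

-255

The denominator gives the recurrence a_n = −a_(n−1) + 2a_(n−2) for n ≥ 2; the numerator fixes a_0 = 3, a_1 = -3.
Iterating: 3, -3, 9, -15, 33, -63, 129, -255, so a_7 = -255.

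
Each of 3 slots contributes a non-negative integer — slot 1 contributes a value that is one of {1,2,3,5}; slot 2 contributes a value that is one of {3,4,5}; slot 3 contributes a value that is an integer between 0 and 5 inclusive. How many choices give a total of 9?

11

The generating function for the choices is (t + t^2 + t^3 + t^5)·(t^3 + t^4 + t^5)·(1 + t + t^2 + t^3 + t^4 + t^5); the count is [t^9].
(t + t^2 + t^3 + t^5) has coefficients 0,1,1,1,0,1 for degrees 0…5.
(t^3 + t^4 + t^5) has coefficients 0,0,0,1,1,1,0,0,0,0 for degrees 0…9.
Finally multiplying by (1 + t + t^2 + t^3 + t^4 + t^5), the product of all factors after the first has coefficients 0,0,0,1,2,3,3,3,3,2 for degrees 0…9.
[t^9] = 1·3 + 1·3 + 1·3 + 1·2 = 11.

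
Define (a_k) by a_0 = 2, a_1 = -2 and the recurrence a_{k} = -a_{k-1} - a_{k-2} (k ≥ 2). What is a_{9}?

The ordinary generating function has denominator 1 + x + x^2.
Iterating the recurrence: a_0,…,a_{9} = 2, -2, 0, 2, -2, 0, 2, -2, 0, 2.

2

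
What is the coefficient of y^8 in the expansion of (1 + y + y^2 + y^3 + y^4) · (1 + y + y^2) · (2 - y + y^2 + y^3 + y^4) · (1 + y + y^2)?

(1 + y + y^2 + y^3 + y^4) has coefficients 1,1,1,1,1 for degrees 0…4.
(1 + y + y^2) has coefficients 1,1,1,0,0,0,0,0,0 for degrees 0…8.
Multiplying by (2 - y + y^2 + y^3 + y^4) gives running coefficients 2,1,2,1,3,2,1,0,0 for degrees 0…8.
Finally multiplying by (1 + y + y^2), the product of all factors after the first has coefficients 2,3,5,4,6,6,6,3,1 for degrees 0…8.
[y^8] = 1·1 + 1·3 + 1·6 + 1·6 + 1·6 = 22.

22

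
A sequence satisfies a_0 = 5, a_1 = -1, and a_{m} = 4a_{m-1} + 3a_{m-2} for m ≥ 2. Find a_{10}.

1972619

The ordinary generating function has denominator 1 - 4z - 3z^2.
Iterating the recurrence: a_0,…,a_{10} = 5, -1, 11, 41, 197, 911, 4235, 19673, 91397, 424607, 1972619.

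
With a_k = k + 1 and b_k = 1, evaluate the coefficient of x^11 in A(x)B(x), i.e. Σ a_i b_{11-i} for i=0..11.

78

The convolution is the x^11 coefficient of A(x)B(x).
Σ = 1·1 + 2·1 + 3·1 + 4·1 + 5·1 + 6·1 + 7·1 + 8·1 + 9·1 + 10·1 + 11·1 + 12·1 = 78.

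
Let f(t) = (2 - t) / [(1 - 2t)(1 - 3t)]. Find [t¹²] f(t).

2644917

The denominator gives the recurrence a_n = 5a_(n−1) − 6a_(n−2) for n ≥ 2; the numerator fixes a_0 = 2, a_1 = 9.
Iterating: 2, 9, 33, 111, 357, 1119, 3453, 10551, 32037, 96879, 292173, 879591, 2644917, so a_12 = 2644917.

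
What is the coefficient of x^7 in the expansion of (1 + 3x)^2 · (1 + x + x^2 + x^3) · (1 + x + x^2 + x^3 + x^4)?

(1 + 3x)^2 has coefficients 1,6,9 for degrees 0…2.
(1 + x + x^2 + x^3) has coefficients 1,1,1,1,0,0,0,0 for degrees 0…7.
Finally multiplying by (1 + x + x^2 + x^3 + x^4), the product of all factors after the first has coefficients 1,2,3,4,4,3,2,1 for degrees 0…7.
[x^7] = 1·1 + 6·2 + 9·3 = 40.

40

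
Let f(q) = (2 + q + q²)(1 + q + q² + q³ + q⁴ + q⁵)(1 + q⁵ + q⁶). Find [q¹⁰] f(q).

(2 + q + q²) has coefficients 2,1,1 for degrees 0…2.
(1 + q + q² + q³ + q⁴ + q⁵) has coefficients 1,1,1,1,1,1,0,0,0,0,0 for degrees 0…10.
Finally multiplying by (1 + q⁵ + q⁶), the product of all factors after the first has coefficients 1,1,1,1,1,2,2,2,2,2,2 for degrees 0…10.
[q¹⁰] = 2·2 + 1·2 + 1·2 = 8.

8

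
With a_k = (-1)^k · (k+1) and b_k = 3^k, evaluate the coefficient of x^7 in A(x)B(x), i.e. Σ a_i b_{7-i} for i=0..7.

1228

Write out a_i and b_{7-i} for i = 0,…,7 and sum the products.
Σ = 1·2187 − 2·729 + 3·243 − 4·81 + 5·27 − 6·9 + 7·3 − 8·1 = 1228.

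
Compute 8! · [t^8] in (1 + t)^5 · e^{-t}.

-1159

The EGF product rule gives c_8 = Σ_{k_1+k_2=8} C(8; k_1,k_2) · ∏ g_i(k_i), where (1+t)^5 gives the falling factorial (5)_k; e^{-t} gives (-1)^k.
g_1(k) for k = 0…8: 1, 5, 20, 60, 120, 120, 0, 0, 0.
g_2(k) for k = 0…8: 1, -1, 1, -1, 1, -1, 1, -1, 1.
c_8 = Σ_k C(8,k)·g_1(k)·g_2(8−k) = 1·1·1 + 8·5·(-1) + 28·20·1 + 56·60·(-1) + 70·120·1 + 56·120·(-1) = 1 − 40 + 560 − 3360 + 8400 − 6720 = -1159.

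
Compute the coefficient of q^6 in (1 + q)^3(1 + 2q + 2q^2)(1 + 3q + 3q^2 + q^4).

41

(1 + q)^3 has coefficients 1,3,3,1 for degrees 0…3.
(1 + 2q + 2q^2) has coefficients 1,2,2,0,0,0,0 for degrees 0…6.
Finally multiplying by (1 + 3q + 3q^2 + q^4), the product of all factors after the first has coefficients 1,5,11,12,7,2,2 for degrees 0…6.
[q^6] = 1·2 + 3·2 + 3·7 + 1·12 = 41.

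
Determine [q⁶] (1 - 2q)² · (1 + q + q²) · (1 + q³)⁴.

(1 - 2q)² has coefficients 1,-4,4 for degrees 0…2.
(1 + q + q²) has coefficients 1,1,1,0,0,0,0 for degrees 0…6.
Finally multiplying by (1 + q³)⁴, the product of all factors after the first has coefficients 1,1,1,4,4,4,6 for degrees 0…6.
[q⁶] = 1·6 − 4·4 + 4·4 = 6.

6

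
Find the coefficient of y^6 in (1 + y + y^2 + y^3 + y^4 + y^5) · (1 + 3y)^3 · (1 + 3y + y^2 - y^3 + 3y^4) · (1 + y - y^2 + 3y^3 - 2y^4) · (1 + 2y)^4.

25113

(1 + y + y^2 + y^3 + y^4 + y^5) has coefficients 1,1,1,1,1,1 for degrees 0…5.
(1 + 3y)^3 has coefficients 1,9,27,27,0,0,0 for degrees 0…6.
Multiplying by (1 + 3y + y^2 - y^3 + 3y^4) gives running coefficients 1,12,55,116,102,27,54 for degrees 0…6.
Multiplying by (1 + y - y^2 + 3y^3 - 2y^4) gives running coefficients 1,13,66,162,197,154,217 for degrees 0…6.
Finally multiplying by (1 + 2y)^4, the product of all factors after the first has coefficients 1,21,194,1034,3509,7938,12417 for degrees 0…6.
[y^6] = 1·12417 + 1·7938 + 1·3509 + 1·1034 + 1·194 + 1·21 = 25113.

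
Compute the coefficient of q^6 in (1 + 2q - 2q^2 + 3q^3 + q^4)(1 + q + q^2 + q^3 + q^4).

2

(1 + 2q - 2q^2 + 3q^3 + q^4) has coefficients 1,2,-2,3,1 for degrees 0…4.
(1 + q + q^2 + q^3 + q^4) has coefficients 1,1,1,1,1,0,0 for degrees 0…6.
[q^6] = 1·0 + 2·0 − 2·1 + 3·1 + 1·1 = 2.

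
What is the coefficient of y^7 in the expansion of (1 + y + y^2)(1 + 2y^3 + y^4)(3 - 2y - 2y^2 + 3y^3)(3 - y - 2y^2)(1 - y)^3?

(1 + y + y^2) has coefficients 1,1,1 for degrees 0…2.
(1 + 2y^3 + y^4) has coefficients 1,0,0,2,1,0,0,0 for degrees 0…7.
Multiplying by (3 - 2y - 2y^2 + 3y^3) gives running coefficients 3,-2,-2,9,-1,-6,4,3 for degrees 0…7.
Multiplying by (3 - y - 2y^2) gives running coefficients 9,-9,-10,33,-8,-35,20,17 for degrees 0…7.
Finally multiplying by (1 - y)^3, the product of all factors after the first has coefficients 9,-36,44,27,-128,98,68,-140 for degrees 0…7.
[y^7] = 1·(-140) + 1·68 + 1·98 = 26.

26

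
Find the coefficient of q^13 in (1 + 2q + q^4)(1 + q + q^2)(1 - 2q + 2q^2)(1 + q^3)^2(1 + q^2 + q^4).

(1 + 2q + q^4) has coefficients 1,2,0,0,1 for degrees 0…4.
(1 + q + q^2) has coefficients 1,1,1,0,0,0,0,0,0,0,0,0,0,0 for degrees 0…13.
Multiplying by (1 - 2q + 2q^2) gives running coefficients 1,-1,1,0,2,0,0,0,0,0,0,0,0,0 for degrees 0…13.
Multiplying by (1 + q^3)^2 gives running coefficients 1,-1,1,2,0,2,1,3,1,0,2,0,0,0 for degrees 0…13.
Finally multiplying by (1 + q^2 + q^4), the product of all factors after the first has coefficients 1,-1,2,1,2,3,2,7,2,5,4,3,3,0 for degrees 0…13.
[q^13] = 1·0 + 2·3 + 1·5 = 11.

11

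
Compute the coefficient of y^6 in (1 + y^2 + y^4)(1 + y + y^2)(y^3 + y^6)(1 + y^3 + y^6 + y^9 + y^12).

3

(1 + y^2 + y^4) has coefficients 1,0,1,0,1 for degrees 0…4.
(1 + y + y^2) has coefficients 1,1,1,0,0,0,0 for degrees 0…6.
Multiplying by (y^3 + y^6) gives running coefficients 0,0,0,1,1,1,1 for degrees 0…6.
Finally multiplying by (1 + y^3 + y^6 + y^9 + y^12), the product of all factors after the first has coefficients 0,0,0,1,1,1,2 for degrees 0…6.
[y^6] = 1·2 + 1·1 + 1·0 = 3.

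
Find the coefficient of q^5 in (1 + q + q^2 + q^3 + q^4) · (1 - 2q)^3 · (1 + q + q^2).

-4

(1 + q + q^2 + q^3 + q^4) has coefficients 1,1,1,1,1 for degrees 0…4.
(1 - 2q)^3 has coefficients 1,-6,12,-8,0,0 for degrees 0…5.
Finally multiplying by (1 + q + q^2), the product of all factors after the first has coefficients 1,-5,7,-2,4,-8 for degrees 0…5.
[q^5] = 1·(-8) + 1·4 + 1·(-2) + 1·7 + 1·(-5) = -4.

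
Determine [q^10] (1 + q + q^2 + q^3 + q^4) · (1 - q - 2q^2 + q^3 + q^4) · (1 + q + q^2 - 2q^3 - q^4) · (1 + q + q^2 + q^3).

8

(1 + q + q^2 + q^3 + q^4) has coefficients 1,1,1,1,1 for degrees 0…4.
(1 - q - 2q^2 + q^3 + q^4) has coefficients 1,-1,-2,1,1,0,0,0,0,0,0 for degrees 0…10.
Multiplying by (1 + q + q^2 - 2q^3 - q^4) gives running coefficients 1,0,-2,-4,1,7,1,-3,-1,0,0 for degrees 0…10.
Finally multiplying by (1 + q + q^2 + q^3), the product of all factors after the first has coefficients 1,1,-1,-5,-5,2,5,6,4,-3,-4 for degrees 0…10.
[q^10] = 1·(-4) + 1·(-3) + 1·4 + 1·6 + 1·5 = 8.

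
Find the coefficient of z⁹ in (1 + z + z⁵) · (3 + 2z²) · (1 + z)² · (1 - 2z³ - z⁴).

-15

(1 + z + z⁵) has coefficients 1,1,0,0,0,1 for degrees 0…5.
(3 + 2z²) has coefficients 3,0,2,0,0,0,0,0,0,0 for degrees 0…9.
Multiplying by (1 + z)² gives running coefficients 3,6,5,4,2,0,0,0,0,0 for degrees 0…9.
Finally multiplying by (1 - 2z³ - z⁴), the product of all factors after the first has coefficients 3,6,5,-2,-13,-16,-13,-8,-2,0 for degrees 0…9.
[z⁹] = 1·0 + 1·(-2) + 1·(-13) = -15.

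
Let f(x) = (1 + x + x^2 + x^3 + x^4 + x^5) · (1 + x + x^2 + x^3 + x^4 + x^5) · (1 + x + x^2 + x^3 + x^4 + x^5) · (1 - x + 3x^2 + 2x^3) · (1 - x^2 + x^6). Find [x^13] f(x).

(1 + x + x^2 + x^3 + x^4 + x^5) has coefficients 1,1,1,1,1,1 for degrees 0…5.
(1 + x + x^2 + x^3 + x^4 + x^5) has coefficients 1,1,1,1,1,1,0,0,0,0,0,0,0,0 for degrees 0…13.
Multiplying by (1 + x + x^2 + x^3 + x^4 + x^5) gives running coefficients 1,2,3,4,5,6,5,4,3,2,1,0,0,0 for degrees 0…13.
Multiplying by (1 - x + 3x^2 + 2x^3) gives running coefficients 1,1,4,9,14,19,22,27,26,21,16,11,7,2 for degrees 0…13.
Finally multiplying by (1 - x^2 + x^6), the product of all factors after the first has coefficients 1,1,3,8,10,10,9,9,8,3,4,9,13,18 for degrees 0…13.
[x^13] = 1·18 + 1·13 + 1·9 + 1·4 + 1·3 + 1·8 = 55.

55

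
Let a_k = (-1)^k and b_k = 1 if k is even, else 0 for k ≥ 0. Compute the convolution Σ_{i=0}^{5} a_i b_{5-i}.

-3

Write out a_i and b_{5-i} for i = 0,…,5 and sum the products.
Σ = 1·0 − 1·1 + 1·0 − 1·1 + 1·0 − 1·1 = -3.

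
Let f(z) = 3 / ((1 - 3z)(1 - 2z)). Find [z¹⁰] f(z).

525297

The denominator gives the recurrence a_n = 5a_(n−1) − 6a_(n−2) for n ≥ 2; the numerator fixes a_0 = 3, a_1 = 15.
Iterating: 3, 15, 57, 195, 633, 1995, 6177, 18915, 57513, 174075, 525297, so a_10 = 525297.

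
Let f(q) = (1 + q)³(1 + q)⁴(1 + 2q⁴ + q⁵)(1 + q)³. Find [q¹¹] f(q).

450

(1 + q)³ has coefficients 1,3,3,1 for degrees 0…3.
(1 + q)⁴ has coefficients 1,4,6,4,1,0,0,0,0,0,0,0 for degrees 0…11.
Multiplying by (1 + 2q⁴ + q⁵) gives running coefficients 1,4,6,4,3,9,16,14,6,1,0,0 for degrees 0…11.
Finally multiplying by (1 + q)³, the product of all factors after the first has coefficients 1,7,21,35,37,36,56,92,105,77,35,9 for degrees 0…11.
[q¹¹] = 1·9 + 3·35 + 3·77 + 1·105 = 450.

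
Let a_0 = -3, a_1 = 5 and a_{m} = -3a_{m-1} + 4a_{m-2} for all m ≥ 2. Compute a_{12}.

-26843547

The ordinary generating function has denominator 1 + 3x - 4x^2.
Iterating the recurrence: a_0,…,a_{12} = -3, 5, -27, 101, -411, 1637, -6555, 26213, -104859, 419429, -1677723, 6710885, -26843547.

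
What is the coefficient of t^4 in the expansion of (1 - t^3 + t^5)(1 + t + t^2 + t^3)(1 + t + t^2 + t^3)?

(1 - t^3 + t^5) has coefficients 1,0,0,-1,0 for degrees 0…4.
(1 + t + t^2 + t^3) has coefficients 1,1,1,1,0 for degrees 0…4.
Finally multiplying by (1 + t + t^2 + t^3), the product of all factors after the first has coefficients 1,2,3,4,3 for degrees 0…4.
[t^4] = 1·3 − 1·2 = 1.

1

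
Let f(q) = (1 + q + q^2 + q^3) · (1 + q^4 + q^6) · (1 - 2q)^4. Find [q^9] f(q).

(1 + q + q^2 + q^3) has coefficients 1,1,1,1 for degrees 0…3.
(1 + q^4 + q^6) has coefficients 1,0,0,0,1,0,1,0,0,0 for degrees 0…9.
Finally multiplying by (1 - 2q)^4, the product of all factors after the first has coefficients 1,-8,24,-32,17,-8,25,-40,40,-32 for degrees 0…9.
[q^9] = 1·(-32) + 1·40 + 1·(-40) + 1·25 = -7.

-7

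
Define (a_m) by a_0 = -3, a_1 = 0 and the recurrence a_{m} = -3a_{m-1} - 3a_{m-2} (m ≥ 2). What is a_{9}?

729

The ordinary generating function has denominator 1 + 3z + 3z^2.
Iterating the recurrence: a_0,…,a_{9} = -3, 0, 9, -27, 54, -81, 81, 0, -243, 729.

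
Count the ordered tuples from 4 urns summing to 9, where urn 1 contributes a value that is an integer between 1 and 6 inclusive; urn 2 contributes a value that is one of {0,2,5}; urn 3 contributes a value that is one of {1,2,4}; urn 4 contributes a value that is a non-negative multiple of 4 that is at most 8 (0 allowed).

The generating function for the choices is (t + t² + t³ + t⁴ + t⁵ + t⁶)·(1 + t² + t⁵)·(t + t² + t⁴)·(1 + t⁴ + t⁸); the count is [t⁹].
(t + t² + t³ + t⁴ + t⁵ + t⁶) has coefficients 0,1,1,1,1,1,1 for degrees 0…6.
(1 + t² + t⁵) has coefficients 1,0,1,0,0,1,0,0,0,0 for degrees 0…9.
Multiplying by (t + t² + t⁴) gives running coefficients 0,1,1,1,2,0,2,1,0,1 for degrees 0…9.
Finally multiplying by (1 + t⁴ + t⁸), the product of all factors after the first has coefficients 0,1,1,1,2,1,3,2,2,2 for degrees 0…9.
[t⁹] = 1·2 + 1·2 + 1·3 + 1·1 + 1·2 + 1·1 = 11.

11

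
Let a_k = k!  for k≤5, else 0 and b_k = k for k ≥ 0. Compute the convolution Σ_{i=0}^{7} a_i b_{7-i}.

359

This is [x^7] in the product of the two ordinary generating functions.
Σ = 1·7 + 1·6 + 2·5 + 6·4 + 24·3 + 120·2 + 0·1 + 0·0 = 359.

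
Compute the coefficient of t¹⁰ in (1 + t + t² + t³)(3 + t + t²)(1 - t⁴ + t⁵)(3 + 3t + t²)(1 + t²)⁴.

115

(1 + t + t² + t³) has coefficients 1,1,1,1 for degrees 0…3.
(3 + t + t²) has coefficients 3,1,1,0,0,0,0,0,0,0,0 for degrees 0…10.
Multiplying by (1 - t⁴ + t⁵) gives running coefficients 3,1,1,0,-3,2,0,1,0,0,0 for degrees 0…10.
Multiplying by (3 + 3t + t²) gives running coefficients 9,12,9,4,-8,-3,3,5,3,1,0 for degrees 0…10.
Finally multiplying by (1 + t²)⁴, the product of all factors after the first has coefficients 9,12,45,52,82,85,61,65,12,31,7 for degrees 0…10.
[t¹⁰] = 1·7 + 1·31 + 1·12 + 1·65 = 115.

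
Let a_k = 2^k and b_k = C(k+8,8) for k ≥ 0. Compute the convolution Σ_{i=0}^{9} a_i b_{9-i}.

155382

The convolution is the t^9 coefficient of A(t)B(t).
Σ = 1·24310 + 2·12870 + 4·6435 + 8·3003 + 16·1287 + 32·495 + 64·165 + 128·45 + 256·9 + 512·1 = 155382.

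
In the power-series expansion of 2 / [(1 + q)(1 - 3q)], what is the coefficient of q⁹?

Partial fractions give a closed form: a_n = (1/2)·(-1)^n + (3/2)·3^n.
At n = 9: a_9 = 29524.

29524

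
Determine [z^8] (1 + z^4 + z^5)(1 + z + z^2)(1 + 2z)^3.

(1 + z^4 + z^5) has coefficients 1,0,0,0,1,1 for degrees 0…5.
(1 + z + z^2) has coefficients 1,1,1,0,0,0,0,0,0 for degrees 0…8.
Finally multiplying by (1 + 2z)^3, the product of all factors after the first has coefficients 1,7,19,26,20,8,0,0,0 for degrees 0…8.
[z^8] = 1·0 + 1·20 + 1·26 = 46.

46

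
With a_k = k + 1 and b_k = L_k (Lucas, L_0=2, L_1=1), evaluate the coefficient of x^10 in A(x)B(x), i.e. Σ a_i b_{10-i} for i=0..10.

828

The convolution is the x^10 coefficient of A(x)B(x).
Σ = 1·123 + 2·76 + 3·47 + 4·29 + 5·18 + 6·11 + 7·7 + 8·4 + 9·3 + 10·1 + 11·2 = 828.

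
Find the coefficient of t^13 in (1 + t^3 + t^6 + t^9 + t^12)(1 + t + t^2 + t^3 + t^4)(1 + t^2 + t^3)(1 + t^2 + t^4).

(1 + t^3 + t^6 + t^9 + t^12) has coefficients 1,0,0,1,0,0,1,0,0,1,0,0,1 for degrees 0…12.
(1 + t + t^2 + t^3 + t^4) has coefficients 1,1,1,1,1,0,0,0,0,0,0,0,0,0 for degrees 0…13.
Multiplying by (1 + t^2 + t^3) gives running coefficients 1,1,2,3,3,2,2,1,0,0,0,0,0,0 for degrees 0…13.
Finally multiplying by (1 + t^2 + t^4), the product of all factors after the first has coefficients 1,1,3,4,6,6,7,6,5,3,2,1,0,0 for degrees 0…13.
[t^13] = 1·0 + 1·2 + 1·6 + 1·6 + 1·1 = 15.

15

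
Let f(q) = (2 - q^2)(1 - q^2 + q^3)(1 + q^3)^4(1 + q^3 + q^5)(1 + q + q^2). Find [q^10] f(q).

(2 - q^2) has coefficients 2,0,-1 for degrees 0…2.
(1 - q^2 + q^3) has coefficients 1,0,-1,1,0,0,0,0,0,0,0 for degrees 0…10.
Multiplying by (1 + q^3)^4 gives running coefficients 1,0,-1,5,0,-4,10,0,-6,10,0 for degrees 0…10.
Multiplying by (1 + q^3 + q^5) gives running coefficients 1,0,-1,6,0,-4,15,-1,-5,20,-4 for degrees 0…10.
Finally multiplying by (1 + q + q^2), the product of all factors after the first has coefficients 1,1,0,5,5,2,11,10,9,14,11 for degrees 0…10.
[q^10] = 2·11 − 1·9 = 13.

13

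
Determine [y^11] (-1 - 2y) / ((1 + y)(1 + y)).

-10

The denominator gives the recurrence a_n = −2a_(n−1) − a_(n−2) for n ≥ 3; the numerator fixes a_0 = -1, a_1 = 0, a_2 = 1.
Iterating: -1, 0, 1, -2, 3, -4, 5, -6, 7, -8, 9, -10, so a_11 = -10.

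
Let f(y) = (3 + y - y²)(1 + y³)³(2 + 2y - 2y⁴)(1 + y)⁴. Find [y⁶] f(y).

(3 + y - y²) has coefficients 3,1,-1 for degrees 0…2.
(1 + y³)³ has coefficients 1,0,0,3,0,0,3 for degrees 0…6.
Multiplying by (2 + 2y - 2y⁴) gives running coefficients 2,2,0,6,4,0,6 for degrees 0…6.
Finally multiplying by (1 + y)⁴, the product of all factors after the first has coefficients 2,10,20,26,38,54,54 for degrees 0…6.
[y⁶] = 3·54 + 1·54 − 1·38 = 178.

178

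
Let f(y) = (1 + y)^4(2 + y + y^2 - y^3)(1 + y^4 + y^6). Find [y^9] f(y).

(1 + y)^4 has coefficients 1,4,6,4,1 for degrees 0…4.
(2 + y + y^2 - y^3) has coefficients 2,1,1,-1,0,0,0,0,0,0 for degrees 0…9.
Finally multiplying by (1 + y^4 + y^6), the product of all factors after the first has coefficients 2,1,1,-1,2,1,3,0,1,-1 for degrees 0…9.
[y^9] = 1·(-1) + 4·1 + 6·0 + 4·3 + 1·1 = 16.

16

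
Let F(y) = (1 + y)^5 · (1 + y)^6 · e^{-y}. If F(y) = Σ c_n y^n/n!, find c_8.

58433

The EGF product rule gives c_8 = Σ_{k_1+k_2+k_3=8} C(8; k_1,k_2,k_3) · ∏ g_i(k_i), where (1+y)^5 gives the falling factorial (5)_k; (1+y)^6 gives the falling factorial (6)_k; e^{-y} gives (-1)^k.
g_1(k) for k = 0…8: 1, 5, 20, 60, 120, 120, 0, 0, 0.
g_2(k) for k = 0…8: 1, 6, 30, 120, 360, 720, 720, 0, 0.
g_3(k) for k = 0…8: 1, -1, 1, -1, 1, -1, 1, -1, 1.
First combine the last two factors: h(k) = Σ_j C(k,j)·g_2(j)·g_3(k−j) for k = 0…8: 1, 5, 19, 47, 37, -151, -185, 1091, -887.
c_8 = Σ_k C(8,k)·g_1(k)·h(8−k) = 1·1·(-887) + 8·5·1091 + 28·20·(-185) + 56·60·(-151) + 70·120·37 + 56·120·47 = −887 + 43640 − 103600 − 507360 + 310800 + 315840 = 58433.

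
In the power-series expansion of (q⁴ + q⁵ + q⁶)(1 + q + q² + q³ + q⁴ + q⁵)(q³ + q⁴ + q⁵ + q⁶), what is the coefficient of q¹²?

(q⁴ + q⁵ + q⁶) has coefficients 0,0,0,0,1,1,1 for degrees 0…6.
(1 + q + q² + q³ + q⁴ + q⁵) has coefficients 1,1,1,1,1,1,0,0,0,0,0,0,0 for degrees 0…12.
Finally multiplying by (q³ + q⁴ + q⁵ + q⁶), the product of all factors after the first has coefficients 0,0,0,1,2,3,4,4,4,3,2,1,0 for degrees 0…12.
[q¹²] = 1·4 + 1·4 + 1·4 = 12.

12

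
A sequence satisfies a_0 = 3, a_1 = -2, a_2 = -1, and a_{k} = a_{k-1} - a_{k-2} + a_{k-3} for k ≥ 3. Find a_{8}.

The ordinary generating function has denominator 1 - y + y^2 - y^3.
Iterating the recurrence: a_0,…,a_{8} = 3, -2, -1, 4, 3, -2, -1, 4, 3.

3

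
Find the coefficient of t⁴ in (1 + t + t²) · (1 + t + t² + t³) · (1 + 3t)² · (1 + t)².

(1 + t + t²) has coefficients 1,1,1 for degrees 0…2.
(1 + t + t² + t³) has coefficients 1,1,1,1,0 for degrees 0…4.
Multiplying by (1 + 3t)² gives running coefficients 1,7,16,16,15 for degrees 0…4.
Finally multiplying by (1 + t)², the product of all factors after the first has coefficients 1,9,31,55,63 for degrees 0…4.
[t⁴] = 1·63 + 1·55 + 1·31 = 149.

149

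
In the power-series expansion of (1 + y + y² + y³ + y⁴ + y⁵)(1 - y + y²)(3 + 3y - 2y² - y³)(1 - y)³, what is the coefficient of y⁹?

(1 + y + y² + y³ + y⁴ + y⁵) has coefficients 1,1,1,1,1,1 for degrees 0…5.
(1 - y + y²) has coefficients 1,-1,1,0,0,0,0,0,0,0 for degrees 0…9.
Multiplying by (3 + 3y - 2y² - y³) gives running coefficients 3,0,-2,4,-1,-1,0,0,0,0 for degrees 0…9.
Finally multiplying by (1 - y)³, the product of all factors after the first has coefficients 3,-9,7,7,-19,16,-4,-2,1,0 for degrees 0…9.
[y⁹] = 1·0 + 1·1 + 1·(-2) + 1·(-4) + 1·16 + 1·(-19) = -8.

-8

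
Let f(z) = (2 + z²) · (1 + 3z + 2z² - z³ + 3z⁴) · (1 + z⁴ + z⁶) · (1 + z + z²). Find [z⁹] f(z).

(2 + z²) has coefficients 2,0,1 for degrees 0…2.
(1 + 3z + 2z² - z³ + 3z⁴) has coefficients 1,3,2,-1,3,0,0,0,0,0 for degrees 0…9.
Multiplying by (1 + z⁴ + z⁶) gives running coefficients 1,3,2,-1,4,3,3,2,5,-1 for degrees 0…9.
Finally multiplying by (1 + z + z²), the product of all factors after the first has coefficients 1,4,6,4,5,6,10,8,10,6 for degrees 0…9.
[z⁹] = 2·6 + 1·8 = 20.

20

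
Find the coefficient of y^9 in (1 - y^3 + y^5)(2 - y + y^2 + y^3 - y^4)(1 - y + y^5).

-2

(1 - y^3 + y^5) has coefficients 1,0,0,-1,0,1 for degrees 0…5.
(2 - y + y^2 + y^3 - y^4) has coefficients 2,-1,1,1,-1,0,0,0,0,0 for degrees 0…9.
Finally multiplying by (1 - y + y^5), the product of all factors after the first has coefficients 2,-3,2,0,-2,3,-1,1,1,-1 for degrees 0…9.
[y^9] = 1·(-1) − 1·(-1) + 1·(-2) = -2.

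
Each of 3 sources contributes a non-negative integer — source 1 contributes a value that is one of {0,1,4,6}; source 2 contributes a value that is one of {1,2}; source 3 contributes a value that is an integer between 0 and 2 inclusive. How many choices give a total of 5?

The generating function for the choices is (1 + y + y⁴ + y⁶)·(y + y²)·(1 + y + y²); the count is [y⁵].
(1 + y + y⁴ + y⁶) has coefficients 1,1,0,0,1,0 for degrees 0…5.
(y + y²) has coefficients 0,1,1,0,0,0 for degrees 0…5.
Finally multiplying by (1 + y + y²), the product of all factors after the first has coefficients 0,1,2,2,1,0 for degrees 0…5.
[y⁵] = 1·0 + 1·1 + 1·1 = 2.

2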